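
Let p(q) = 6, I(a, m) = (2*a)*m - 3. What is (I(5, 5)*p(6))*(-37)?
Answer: -10434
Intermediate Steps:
I(a, m) = -3 + 2*a*m (I(a, m) = 2*a*m - 3 = -3 + 2*a*m)
(I(5, 5)*p(6))*(-37) = ((-3 + 2*5*5)*6)*(-37) = ((-3 + 50)*6)*(-37) = (47*6)*(-37) = 282*(-37) = -10434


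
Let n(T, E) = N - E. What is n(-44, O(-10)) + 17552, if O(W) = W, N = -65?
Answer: 17497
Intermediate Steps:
n(T, E) = -65 - E
n(-44, O(-10)) + 17552 = (-65 - 1*(-10)) + 17552 = (-65 + 10) + 17552 = -55 + 17552 = 17497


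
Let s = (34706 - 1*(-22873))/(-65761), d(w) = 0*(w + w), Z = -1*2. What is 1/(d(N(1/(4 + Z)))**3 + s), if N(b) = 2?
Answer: -65761/57579 ≈ -1.1421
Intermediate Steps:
Z = -2
d(w) = 0 (d(w) = 0*(2*w) = 0)
s = -57579/65761 (s = (34706 + 22873)*(-1/65761) = 57579*(-1/65761) = -57579/65761 ≈ -0.87558)
1/(d(N(1/(4 + Z)))**3 + s) = 1/(0**3 - 57579/65761) = 1/(0 - 57579/65761) = 1/(-57579/65761) = -65761/57579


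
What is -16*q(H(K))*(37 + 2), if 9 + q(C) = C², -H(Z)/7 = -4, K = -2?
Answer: -483600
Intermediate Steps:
H(Z) = 28 (H(Z) = -7*(-4) = 28)
q(C) = -9 + C²
-16*q(H(K))*(37 + 2) = -16*(-9 + 28²)*(37 + 2) = -16*(-9 + 784)*39 = -12400*39 = -16*30225 = -483600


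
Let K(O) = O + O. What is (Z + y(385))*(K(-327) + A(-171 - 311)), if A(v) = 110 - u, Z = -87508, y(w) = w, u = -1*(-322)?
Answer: 75448518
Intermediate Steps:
u = 322
K(O) = 2*O
A(v) = -212 (A(v) = 110 - 1*322 = 110 - 322 = -212)
(Z + y(385))*(K(-327) + A(-171 - 311)) = (-87508 + 385)*(2*(-327) - 212) = -87123*(-654 - 212) = -87123*(-866) = 75448518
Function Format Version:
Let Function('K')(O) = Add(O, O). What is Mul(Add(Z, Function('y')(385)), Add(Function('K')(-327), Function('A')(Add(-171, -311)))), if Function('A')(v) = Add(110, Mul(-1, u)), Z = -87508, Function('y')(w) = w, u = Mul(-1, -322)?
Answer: 75448518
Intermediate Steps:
u = 322
Function('K')(O) = Mul(2, O)
Function('A')(v) = -212 (Function('A')(v) = Add(110, Mul(-1, 322)) = Add(110, -322) = -212)
Mul(Add(Z, Function('y')(385)), Add(Function('K')(-327), Function('A')(Add(-171, -311)))) = Mul(Add(-87508, 385), Add(Mul(2, -327), -212)) = Mul(-87123, Add(-654, -212)) = Mul(-87123, -866) = 75448518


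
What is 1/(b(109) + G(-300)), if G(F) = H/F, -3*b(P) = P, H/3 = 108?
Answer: -75/2806 ≈ -0.026728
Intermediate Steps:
H = 324 (H = 3*108 = 324)
b(P) = -P/3
G(F) = 324/F
1/(b(109) + G(-300)) = 1/(-1/3*109 + 324/(-300)) = 1/(-109/3 + 324*(-1/300)) = 1/(-109/3 - 27/25) = 1/(-2806/75) = -75/2806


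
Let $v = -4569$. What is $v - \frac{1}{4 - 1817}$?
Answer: $- \frac{8283596}{1813} \approx -4569.0$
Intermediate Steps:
$v - \frac{1}{4 - 1817} = -4569 - \frac{1}{4 - 1817} = -4569 - \frac{1}{-1813} = -4569 - - \frac{1}{1813} = -4569 + \frac{1}{1813} = - \frac{8283596}{1813}$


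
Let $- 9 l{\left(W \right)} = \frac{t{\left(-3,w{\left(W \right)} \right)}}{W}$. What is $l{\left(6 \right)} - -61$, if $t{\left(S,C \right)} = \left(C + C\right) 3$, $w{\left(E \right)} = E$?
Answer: $\frac{181}{3} \approx 60.333$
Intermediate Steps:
$t{\left(S,C \right)} = 6 C$ ($t{\left(S,C \right)} = 2 C 3 = 6 C$)
$l{\left(W \right)} = - \frac{2}{3}$ ($l{\left(W \right)} = - \frac{6 W \frac{1}{W}}{9} = \left(- \frac{1}{9}\right) 6 = - \frac{2}{3}$)
$l{\left(6 \right)} - -61 = - \frac{2}{3} - -61 = - \frac{2}{3} + 61 = \frac{181}{3}$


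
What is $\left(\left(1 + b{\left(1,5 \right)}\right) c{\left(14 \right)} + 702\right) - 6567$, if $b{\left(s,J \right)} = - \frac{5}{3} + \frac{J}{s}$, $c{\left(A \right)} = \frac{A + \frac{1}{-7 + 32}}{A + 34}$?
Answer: $- \frac{2345493}{400} \approx -5863.7$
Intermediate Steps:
$c{\left(A \right)} = \frac{\frac{1}{25} + A}{34 + A}$ ($c{\left(A \right)} = \frac{A + \frac{1}{25}}{34 + A} = \frac{\frac{1}{25} + A}{34 + A}$)
$b{\left(s,J \right)} = - \frac{5}{3} + \frac{J}{s}$ ($b{\left(s,J \right)} = \left(-5\right) \frac{1}{3} + \frac{J}{s} = - \frac{5}{3} + \frac{J}{s}$)
$\left(\left(1 + b{\left(1,5 \right)}\right) c{\left(14 \right)} + 702\right) - 6567 = \left(\left(1 - \left(\frac{5}{3} - \frac{5}{1}\right)\right) \frac{\frac{1}{25} + 14}{34 + 14} + 702\right) - 6567 = \left(\left(1 + \left(- \frac{5}{3} + 5 \cdot 1\right)\right) \frac{1}{48} \cdot \frac{351}{25} + 702\right) - 6567 = \left(\left(1 + \left(- \frac{5}{3} + 5\right)\right) \frac{1}{48} \cdot \frac{351}{25} + 702\right) - 6567 = \left(\left(1 + \frac{10}{3}\right) \frac{117}{400} + 702\right) - 6567 = \left(\frac{13}{3} \cdot \frac{117}{400} + 702\right) - 6567 = \left(\frac{507}{400} + 702\right) - 6567 = \frac{281307}{400} - 6567 = - \frac{2345493}{400}$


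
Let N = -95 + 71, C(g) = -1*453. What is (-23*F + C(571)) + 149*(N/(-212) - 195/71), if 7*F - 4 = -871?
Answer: 52770423/26341 ≈ 2003.4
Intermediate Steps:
C(g) = -453
N = -24
F = -867/7 (F = 4/7 + (1/7)*(-871) = 4/7 - 871/7 = -867/7 ≈ -123.86)
(-23*F + C(571)) + 149*(N/(-212) - 195/71) = (-23*(-867/7) - 453) + 149*(-24/(-212) - 195/71) = (19941/7 - 453) + 149*(-24*(-1/212) - 195*1/71) = 16770/7 + 149*(6/53 - 195/71) = 16770/7 + 149*(-9909/3763) = 16770/7 - 1476441/3763 = 52770423/26341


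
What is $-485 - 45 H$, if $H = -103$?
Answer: $4150$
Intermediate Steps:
$-485 - 45 H = -485 - -4635 = -485 + 4635 = 4150$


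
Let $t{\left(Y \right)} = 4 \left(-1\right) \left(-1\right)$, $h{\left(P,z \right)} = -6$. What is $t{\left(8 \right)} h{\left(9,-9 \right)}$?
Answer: $-24$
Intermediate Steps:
$t{\left(Y \right)} = 4$ ($t{\left(Y \right)} = \left(-4\right) \left(-1\right) = 4$)
$t{\left(8 \right)} h{\left(9,-9 \right)} = 4 \left(-6\right) = -24$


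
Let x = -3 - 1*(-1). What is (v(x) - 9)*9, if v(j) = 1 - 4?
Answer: -108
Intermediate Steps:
x = -2 (x = -3 + 1 = -2)
v(j) = -3
(v(x) - 9)*9 = (-3 - 9)*9 = -12*9 = -108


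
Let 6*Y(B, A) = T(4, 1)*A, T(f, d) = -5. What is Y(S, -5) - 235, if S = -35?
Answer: -1385/6 ≈ -230.83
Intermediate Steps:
Y(B, A) = -5*A/6 (Y(B, A) = (-5*A)/6 = -5*A/6)
Y(S, -5) - 235 = -⅚*(-5) - 235 = 25/6 - 235 = -1385/6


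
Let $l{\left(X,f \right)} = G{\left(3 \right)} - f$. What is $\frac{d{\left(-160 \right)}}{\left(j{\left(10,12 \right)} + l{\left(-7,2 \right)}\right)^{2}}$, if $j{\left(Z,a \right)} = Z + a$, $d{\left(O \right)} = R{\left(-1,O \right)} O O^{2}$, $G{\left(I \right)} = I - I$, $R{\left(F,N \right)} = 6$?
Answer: $-61440$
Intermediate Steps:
$G{\left(I \right)} = 0$
$d{\left(O \right)} = 6 O^{3}$ ($d{\left(O \right)} = 6 O O^{2} = 6 O^{3}$)
$l{\left(X,f \right)} = - f$ ($l{\left(X,f \right)} = 0 - f = - f$)
$\frac{d{\left(-160 \right)}}{\left(j{\left(10,12 \right)} + l{\left(-7,2 \right)}\right)^{2}} = \frac{6 \left(-160\right)^{3}}{\left(\left(10 + 12\right) - 2\right)^{2}} = \frac{6 \left(-4096000\right)}{\left(22 - 2\right)^{2}} = - \frac{24576000}{20^{2}} = - \frac{24576000}{400} = \left(-24576000\right) \frac{1}{400} = -61440$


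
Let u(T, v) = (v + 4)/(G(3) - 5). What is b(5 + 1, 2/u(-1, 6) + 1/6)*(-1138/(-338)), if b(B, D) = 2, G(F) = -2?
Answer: 1138/169 ≈ 6.7337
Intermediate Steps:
u(T, v) = -4/7 - v/7 (u(T, v) = (v + 4)/(-2 - 5) = (4 + v)/(-7) = (4 + v)*(-⅐) = -4/7 - v/7)
b(5 + 1, 2/u(-1, 6) + 1/6)*(-1138/(-338)) = 2*(-1138/(-338)) = 2*(-1138*(-1/338)) = 2*(569/169) = 1138/169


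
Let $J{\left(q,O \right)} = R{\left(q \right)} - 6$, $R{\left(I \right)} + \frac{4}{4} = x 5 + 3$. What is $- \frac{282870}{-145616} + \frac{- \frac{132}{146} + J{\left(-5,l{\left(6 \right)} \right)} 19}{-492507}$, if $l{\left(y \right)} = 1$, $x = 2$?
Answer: $\frac{1694804335979}{872555608296} \approx 1.9423$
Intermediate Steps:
$R{\left(I \right)} = 12$ ($R{\left(I \right)} = -1 + \left(2 \cdot 5 + 3\right) = -1 + \left(10 + 3\right) = -1 + 13 = 12$)
$J{\left(q,O \right)} = 6$ ($J{\left(q,O \right)} = 12 - 6 = 6$)
$- \frac{282870}{-145616} + \frac{- \frac{132}{146} + J{\left(-5,l{\left(6 \right)} \right)} 19}{-492507} = - \frac{282870}{-145616} + \frac{- \frac{132}{146} + 6 \cdot 19}{-492507} = \left(-282870\right) \left(- \frac{1}{145616}\right) + \left(\left(-132\right) \frac{1}{146} + 114\right) \left(- \frac{1}{492507}\right) = \frac{141435}{72808} + \left(- \frac{66}{73} + 114\right) \left(- \frac{1}{492507}\right) = \frac{141435}{72808} + \frac{8256}{73} \left(- \frac{1}{492507}\right) = \frac{141435}{72808} - \frac{2752}{11984337} = \frac{1694804335979}{872555608296}$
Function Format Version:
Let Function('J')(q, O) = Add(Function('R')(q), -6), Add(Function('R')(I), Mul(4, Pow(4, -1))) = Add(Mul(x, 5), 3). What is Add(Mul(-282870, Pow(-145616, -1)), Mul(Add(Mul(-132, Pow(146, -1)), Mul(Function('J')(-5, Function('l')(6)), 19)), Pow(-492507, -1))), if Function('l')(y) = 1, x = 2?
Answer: Rational(1694804335979, 872555608296) ≈ 1.9423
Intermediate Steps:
Function('R')(I) = 12 (Function('R')(I) = Add(-1, Add(Mul(2, 5), 3)) = Add(-1, Add(10, 3)) = Add(-1, 13) = 12)
Function('J')(q, O) = 6 (Function('J')(q, O) = Add(12, -6) = 6)
Add(Mul(-282870, Pow(-145616, -1)), Mul(Add(Mul(-132, Pow(146, -1)), Mul(Function('J')(-5, Function('l')(6)), 19)), Pow(-492507, -1))) = Add(Mul(-282870, Pow(-145616, -1)), Mul(Add(Mul(-132, Pow(146, -1)), Mul(6, 19)), Pow(-492507, -1))) = Add(Mul(-282870, Rational(-1, 145616)), Mul(Add(Mul(-132, Rational(1, 146)), 114), Rational(-1, 492507))) = Add(Rational(141435, 72808), Mul(Add(Rational(-66, 73), 114), Rational(-1, 492507))) = Add(Rational(141435, 72808), Mul(Rational(8256, 73), Rational(-1, 492507))) = Add(Rational(141435, 72808), Rational(-2752, 11984337)) = Rational(1694804335979, 872555608296)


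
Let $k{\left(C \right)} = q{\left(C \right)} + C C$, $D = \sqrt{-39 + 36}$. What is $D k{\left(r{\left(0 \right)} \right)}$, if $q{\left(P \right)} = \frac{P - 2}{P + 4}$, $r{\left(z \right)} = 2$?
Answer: $4 i \sqrt{3} \approx 6.9282 i$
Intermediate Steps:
$D = i \sqrt{3}$ ($D = \sqrt{-3} = i \sqrt{3} \approx 1.732 i$)
$q{\left(P \right)} = \frac{-2 + P}{4 + P}$
$k{\left(C \right)} = C^{2} + \frac{-2 + C}{4 + C}$ ($k{\left(C \right)} = \frac{-2 + C}{4 + C} + C C = \frac{-2 + C}{4 + C} + C^{2} = C^{2} + \frac{-2 + C}{4 + C}$)
$D k{\left(r{\left(0 \right)} \right)} = i \sqrt{3} \frac{-2 + 2 + 2^{2} \left(4 + 2\right)}{4 + 2} = i \sqrt{3} \frac{-2 + 2 + 4 \cdot 6}{6} = i \sqrt{3} \frac{-2 + 2 + 24}{6} = i \sqrt{3} \cdot \frac{1}{6} \cdot 24 = i \sqrt{3} \cdot 4 = 4 i \sqrt{3}$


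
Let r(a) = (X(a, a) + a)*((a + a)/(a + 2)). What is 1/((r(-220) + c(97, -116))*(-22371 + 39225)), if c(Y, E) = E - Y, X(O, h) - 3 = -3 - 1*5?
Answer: -109/1225572318 ≈ -8.8938e-8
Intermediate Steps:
X(O, h) = -5 (X(O, h) = 3 + (-3 - 1*5) = 3 + (-3 - 5) = 3 - 8 = -5)
r(a) = 2*a*(-5 + a)/(2 + a) (r(a) = (-5 + a)*((a + a)/(a + 2)) = (-5 + a)*((2*a)/(2 + a)) = (-5 + a)*(2*a/(2 + a)) = 2*a*(-5 + a)/(2 + a))
1/((r(-220) + c(97, -116))*(-22371 + 39225)) = 1/((2*(-220)*(-5 - 220)/(2 - 220) + (-116 - 1*97))*(-22371 + 39225)) = 1/((2*(-220)*(-225)/(-218) + (-116 - 97))*16854) = 1/((2*(-220)*(-1/218)*(-225) - 213)*16854) = 1/((-49500/109 - 213)*16854) = 1/(-72717/109*16854) = 1/(-1225572318/109) = -109/1225572318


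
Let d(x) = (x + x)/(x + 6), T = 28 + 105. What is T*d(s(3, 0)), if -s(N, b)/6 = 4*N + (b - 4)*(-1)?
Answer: 4256/15 ≈ 283.73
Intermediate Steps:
s(N, b) = -24 - 24*N + 6*b (s(N, b) = -6*(4*N + (b - 4)*(-1)) = -6*(4*N + (-4 + b)*(-1)) = -6*(4*N + (4 - b)) = -6*(4 - b + 4*N) = -24 - 24*N + 6*b)
T = 133
d(x) = 2*x/(6 + x) (d(x) = (2*x)/(6 + x) = 2*x/(6 + x))
T*d(s(3, 0)) = 133*(2*(-24 - 24*3 + 6*0)/(6 + (-24 - 24*3 + 6*0))) = 133*(2*(-24 - 72 + 0)/(6 + (-24 - 72 + 0))) = 133*(2*(-96)/(6 - 96)) = 133*(2*(-96)/(-90)) = 133*(2*(-96)*(-1/90)) = 133*(32/15) = 4256/15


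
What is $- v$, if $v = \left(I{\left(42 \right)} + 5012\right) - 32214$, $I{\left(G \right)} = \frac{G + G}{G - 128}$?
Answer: $\frac{1169728}{43} \approx 27203.0$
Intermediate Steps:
$I{\left(G \right)} = \frac{2 G}{-128 + G}$
$v = - \frac{1169728}{43}$ ($v = \left(2 \cdot 42 \frac{1}{-128 + 42} + 5012\right) - 32214 = \left(2 \cdot 42 \frac{1}{-86} + 5012\right) - 32214 = \left(2 \cdot 42 \left(- \frac{1}{86}\right) + 5012\right) - 32214 = \left(- \frac{42}{43} + 5012\right) - 32214 = \frac{215474}{43} - 32214 = - \frac{1169728}{43} \approx -27203.0$)
$- v = \left(-1\right) \left(- \frac{1169728}{43}\right) = \frac{1169728}{43}$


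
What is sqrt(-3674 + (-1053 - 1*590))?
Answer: I*sqrt(5317) ≈ 72.918*I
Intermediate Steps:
sqrt(-3674 + (-1053 - 1*590)) = sqrt(-3674 + (-1053 - 590)) = sqrt(-3674 - 1643) = sqrt(-5317) = I*sqrt(5317)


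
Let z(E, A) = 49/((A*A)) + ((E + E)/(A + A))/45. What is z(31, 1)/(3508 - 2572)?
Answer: 43/810 ≈ 0.053086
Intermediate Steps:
z(E, A) = 49/A² + E/(45*A) (z(E, A) = 49/(A²) + ((2*E)/((2*A)))*(1/45) = 49/A² + ((2*E)*(1/(2*A)))*(1/45) = 49/A² + (E/A)*(1/45) = 49/A² + E/(45*A))
z(31, 1)/(3508 - 2572) = ((1/45)*(2205 + 1*31)/1²)/(3508 - 2572) = ((1/45)*1*(2205 + 31))/936 = ((1/45)*1*2236)*(1/936) = (2236/45)*(1/936) = 43/810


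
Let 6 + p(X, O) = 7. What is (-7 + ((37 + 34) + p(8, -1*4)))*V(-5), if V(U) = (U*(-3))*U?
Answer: -4875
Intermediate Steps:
p(X, O) = 1 (p(X, O) = -6 + 7 = 1)
V(U) = -3*U² (V(U) = (-3*U)*U = -3*U²)
(-7 + ((37 + 34) + p(8, -1*4)))*V(-5) = (-7 + ((37 + 34) + 1))*(-3*(-5)²) = (-7 + (71 + 1))*(-3*25) = (-7 + 72)*(-75) = 65*(-75) = -4875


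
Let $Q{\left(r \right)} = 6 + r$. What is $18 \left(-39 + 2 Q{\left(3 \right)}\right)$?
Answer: $-378$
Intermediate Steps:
$18 \left(-39 + 2 Q{\left(3 \right)}\right) = 18 \left(-39 + 2 \left(6 + 3\right)\right) = 18 \left(-39 + 2 \cdot 9\right) = 18 \left(-39 + 18\right) = 18 \left(-21\right) = -378$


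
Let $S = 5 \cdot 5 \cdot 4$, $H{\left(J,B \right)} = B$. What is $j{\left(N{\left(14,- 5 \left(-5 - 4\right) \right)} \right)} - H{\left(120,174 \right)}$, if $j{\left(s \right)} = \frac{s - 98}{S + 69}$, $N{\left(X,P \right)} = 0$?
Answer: $- \frac{29504}{169} \approx -174.58$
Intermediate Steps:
$S = 100$ ($S = 25 \cdot 4 = 100$)
$j{\left(s \right)} = - \frac{98}{169} + \frac{s}{169}$ ($j{\left(s \right)} = \frac{s - 98}{100 + 69} = \frac{-98 + s}{169} = \left(-98 + s\right) \frac{1}{169} = - \frac{98}{169} + \frac{s}{169}$)
$j{\left(N{\left(14,- 5 \left(-5 - 4\right) \right)} \right)} - H{\left(120,174 \right)} = \left(- \frac{98}{169} + \frac{1}{169} \cdot 0\right) - 174 = \left(- \frac{98}{169} + 0\right) - 174 = - \frac{98}{169} - 174 = - \frac{29504}{169}$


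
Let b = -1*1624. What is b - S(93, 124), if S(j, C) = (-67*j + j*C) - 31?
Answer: -6894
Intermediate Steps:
b = -1624
S(j, C) = -31 - 67*j + C*j (S(j, C) = (-67*j + C*j) - 31 = -31 - 67*j + C*j)
b - S(93, 124) = -1624 - (-31 - 67*93 + 124*93) = -1624 - (-31 - 6231 + 11532) = -1624 - 1*5270 = -1624 - 5270 = -6894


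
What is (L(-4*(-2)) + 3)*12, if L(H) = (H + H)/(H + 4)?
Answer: 52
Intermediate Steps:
L(H) = 2*H/(4 + H) (L(H) = (2*H)/(4 + H) = 2*H/(4 + H))
(L(-4*(-2)) + 3)*12 = (2*(-4*(-2))/(4 - 4*(-2)) + 3)*12 = (2*8/(4 + 8) + 3)*12 = (2*8/12 + 3)*12 = (2*8*(1/12) + 3)*12 = (4/3 + 3)*12 = (13/3)*12 = 52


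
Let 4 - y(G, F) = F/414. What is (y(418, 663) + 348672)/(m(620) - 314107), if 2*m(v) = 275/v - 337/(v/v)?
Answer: -5966516308/5377878561 ≈ -1.1095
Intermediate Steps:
y(G, F) = 4 - F/414
m(v) = -337/2 + 275/(2*v) (m(v) = (275/v - 337/(v/v))/2 = (275/v - 337/1)/2 = (275/v - 337*1)/2 = (275/v - 337)/2 = (-337 + 275/v)/2 = -337/2 + 275/(2*v))
(y(418, 663) + 348672)/(m(620) - 314107) = ((4 - 1/414*663) + 348672)/((½)*(275 - 337*620)/620 - 314107) = ((4 - 221/138) + 348672)/((½)*(1/620)*(275 - 208940) - 314107) = (331/138 + 348672)/((½)*(1/620)*(-208665) - 314107) = 48117067/(138*(-41733/248 - 314107)) = 48117067/(138*(-77940269/248)) = (48117067/138)*(-248/77940269) = -5966516308/5377878561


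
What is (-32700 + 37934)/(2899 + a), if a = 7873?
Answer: 2617/5386 ≈ 0.48589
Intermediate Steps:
(-32700 + 37934)/(2899 + a) = (-32700 + 37934)/(2899 + 7873) = 5234/10772 = 5234*(1/10772) = 2617/5386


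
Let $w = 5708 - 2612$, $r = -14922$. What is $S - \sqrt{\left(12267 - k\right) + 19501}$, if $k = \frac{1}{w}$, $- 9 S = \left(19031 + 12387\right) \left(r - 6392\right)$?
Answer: $\frac{669643252}{9} - \frac{\sqrt{8458420522}}{516} \approx 7.4405 \cdot 10^{7}$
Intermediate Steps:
$w = 3096$ ($w = 5708 - 2612 = 3096$)
$S = \frac{669643252}{9}$ ($S = - \frac{\left(19031 + 12387\right) \left(-14922 - 6392\right)}{9} = - \frac{31418 \left(-21314\right)}{9} = \left(- \frac{1}{9}\right) \left(-669643252\right) = \frac{669643252}{9} \approx 7.4405 \cdot 10^{7}$)
$k = \frac{1}{3096} \approx 0.000323$
$S - \sqrt{\left(12267 - k\right) + 19501} = \frac{669643252}{9} - \sqrt{\left(12267 - \frac{1}{3096}\right) + 19501} = \frac{669643252}{9} - \sqrt{\frac{37978631}{3096} + 19501} = \frac{669643252}{9} - \sqrt{\frac{98353727}{3096}} = \frac{669643252}{9} - \frac{\sqrt{8458420522}}{516}$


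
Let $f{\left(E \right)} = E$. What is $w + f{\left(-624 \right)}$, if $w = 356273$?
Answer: $355649$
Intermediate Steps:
$w + f{\left(-624 \right)} = 356273 - 624 = 355649$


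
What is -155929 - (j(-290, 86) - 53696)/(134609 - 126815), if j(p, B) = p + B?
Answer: -607628363/3897 ≈ -1.5592e+5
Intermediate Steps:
j(p, B) = B + p
-155929 - (j(-290, 86) - 53696)/(134609 - 126815) = -155929 - ((86 - 290) - 53696)/(134609 - 126815) = -155929 - (-204 - 53696)/7794 = -155929 - (-53900)/7794 = -155929 - 1*(-26950/3897) = -155929 + 26950/3897 = -607628363/3897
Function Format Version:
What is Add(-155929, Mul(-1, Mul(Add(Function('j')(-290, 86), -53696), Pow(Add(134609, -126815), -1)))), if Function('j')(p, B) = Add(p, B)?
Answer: Rational(-607628363, 3897) ≈ -1.5592e+5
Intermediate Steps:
Function('j')(p, B) = Add(B, p)
Add(-155929, Mul(-1, Mul(Add(Function('j')(-290, 86), -53696), Pow(Add(134609, -126815), -1)))) = Add(-155929, Mul(-1, Mul(Add(Add(86, -290), -53696), Pow(Add(134609, -126815), -1)))) = Add(-155929, Mul(-1, Mul(Add(-204, -53696), Pow(7794, -1)))) = Add(-155929, Mul(-1, Mul(-53900, Rational(1, 7794)))) = Add(-155929, Mul(-1, Rational(-26950, 3897))) = Add(-155929, Rational(26950, 3897)) = Rational(-607628363, 3897)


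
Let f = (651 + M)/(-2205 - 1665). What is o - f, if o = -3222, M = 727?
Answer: -6233881/1935 ≈ -3221.6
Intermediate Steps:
f = -689/1935 (f = (651 + 727)/(-2205 - 1665) = 1378/(-3870) = 1378*(-1/3870) = -689/1935 ≈ -0.35607)
o - f = -3222 - 1*(-689/1935) = -3222 + 689/1935 = -6233881/1935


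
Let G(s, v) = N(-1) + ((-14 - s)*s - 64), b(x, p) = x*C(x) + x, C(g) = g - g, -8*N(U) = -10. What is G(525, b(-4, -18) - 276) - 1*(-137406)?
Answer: -582527/4 ≈ -1.4563e+5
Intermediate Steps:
N(U) = 5/4 (N(U) = -1/8*(-10) = 5/4)
C(g) = 0
b(x, p) = x (b(x, p) = x*0 + x = 0 + x = x)
G(s, v) = -251/4 + s*(-14 - s) (G(s, v) = 5/4 + ((-14 - s)*s - 64) = 5/4 + (s*(-14 - s) - 64) = 5/4 + (-64 + s*(-14 - s)) = -251/4 + s*(-14 - s))
G(525, b(-4, -18) - 276) - 1*(-137406) = (-251/4 - 1*525**2 - 14*525) - 1*(-137406) = (-251/4 - 1*275625 - 7350) + 137406 = (-251/4 - 275625 - 7350) + 137406 = -1132151/4 + 137406 = -582527/4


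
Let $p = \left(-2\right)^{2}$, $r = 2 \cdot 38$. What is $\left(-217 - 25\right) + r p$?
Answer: $62$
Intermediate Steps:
$r = 76$
$p = 4$
$\left(-217 - 25\right) + r p = \left(-217 - 25\right) + 76 \cdot 4 = -242 + 304 = 62$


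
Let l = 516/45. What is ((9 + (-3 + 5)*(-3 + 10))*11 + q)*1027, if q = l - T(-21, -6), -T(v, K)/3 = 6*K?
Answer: 2410369/15 ≈ 1.6069e+5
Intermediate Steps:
T(v, K) = -18*K
l = 172/15 (l = 516*(1/45) = 172/15 ≈ 11.467)
q = -1448/15 (q = 172/15 - (-18)*(-6) = 172/15 - 1*108 = 172/15 - 108 = -1448/15 ≈ -96.533)
((9 + (-3 + 5)*(-3 + 10))*11 + q)*1027 = ((9 + (-3 + 5)*(-3 + 10))*11 - 1448/15)*1027 = ((9 + 2*7)*11 - 1448/15)*1027 = ((9 + 14)*11 - 1448/15)*1027 = (23*11 - 1448/15)*1027 = (253 - 1448/15)*1027 = (2347/15)*1027 = 2410369/15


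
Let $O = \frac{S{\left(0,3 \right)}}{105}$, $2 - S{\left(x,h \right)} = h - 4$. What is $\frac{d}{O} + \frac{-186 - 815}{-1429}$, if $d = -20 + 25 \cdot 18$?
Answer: $\frac{21507451}{1429} \approx 15051.0$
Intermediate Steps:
$d = 430$ ($d = -20 + 450 = 430$)
$S{\left(x,h \right)} = 6 - h$ ($S{\left(x,h \right)} = 2 - \left(h - 4\right) = 2 - \left(-4 + h\right) = 6 - h$)
$O = \frac{1}{35}$ ($O = \frac{6 - 3}{105} = \frac{1}{105} \cdot 3 = \frac{1}{35} \approx 0.028571$)
$\frac{d}{O} + \frac{-186 - 815}{-1429} = 430 \frac{1}{\frac{1}{35}} + \frac{-186 - 815}{-1429} = 430 \cdot 35 + \left(-186 - 815\right) \left(- \frac{1}{1429}\right) = 15050 - - \frac{1001}{1429} = 15050 + \frac{1001}{1429} = \frac{21507451}{1429}$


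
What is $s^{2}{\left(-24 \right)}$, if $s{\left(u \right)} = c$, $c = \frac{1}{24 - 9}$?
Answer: $\frac{1}{225} \approx 0.0044444$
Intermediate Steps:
$c = \frac{1}{15} \approx 0.066667$
$s{\left(u \right)} = \frac{1}{15}$
$s^{2}{\left(-24 \right)} = \left(\frac{1}{15}\right)^{2} = \frac{1}{225}$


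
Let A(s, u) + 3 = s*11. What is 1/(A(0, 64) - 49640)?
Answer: -1/49643 ≈ -2.0144e-5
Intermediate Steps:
A(s, u) = -3 + 11*s (A(s, u) = -3 + s*11 = -3 + 11*s)
1/(A(0, 64) - 49640) = 1/((-3 + 11*0) - 49640) = 1/((-3 + 0) - 49640) = 1/(-3 - 49640) = 1/(-49643) = -1/49643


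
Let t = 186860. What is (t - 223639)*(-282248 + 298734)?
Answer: -606338594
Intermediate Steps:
(t - 223639)*(-282248 + 298734) = (186860 - 223639)*(-282248 + 298734) = -36779*16486 = -606338594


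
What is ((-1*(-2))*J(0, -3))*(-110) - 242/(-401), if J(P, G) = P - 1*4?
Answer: 353122/401 ≈ 880.60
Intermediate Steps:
J(P, G) = -4 + P (J(P, G) = P - 4 = -4 + P)
((-1*(-2))*J(0, -3))*(-110) - 242/(-401) = ((-1*(-2))*(-4 + 0))*(-110) - 242/(-401) = (2*(-4))*(-110) - 242*(-1/401) = -8*(-110) + 242/401 = 880 + 242/401 = 353122/401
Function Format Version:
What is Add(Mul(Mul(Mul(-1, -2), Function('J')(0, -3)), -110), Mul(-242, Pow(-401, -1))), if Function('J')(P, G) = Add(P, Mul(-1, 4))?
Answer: Rational(353122, 401) ≈ 880.60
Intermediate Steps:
Function('J')(P, G) = Add(-4, P) (Function('J')(P, G) = Add(P, -4) = Add(-4, P))
Add(Mul(Mul(Mul(-1, -2), Function('J')(0, -3)), -110), Mul(-242, Pow(-401, -1))) = Add(Mul(Mul(Mul(-1, -2), Add(-4, 0)), -110), Mul(-242, Pow(-401, -1))) = Add(Mul(Mul(2, -4), -110), Mul(-242, Rational(-1, 401))) = Add(Mul(-8, -110), Rational(242, 401)) = Add(880, Rational(242, 401)) = Rational(353122, 401)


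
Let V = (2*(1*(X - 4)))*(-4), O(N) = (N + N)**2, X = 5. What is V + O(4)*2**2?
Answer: 248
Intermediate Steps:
O(N) = 4*N**2 (O(N) = (2*N)**2 = 4*N**2)
V = -8 (V = (2*(1*(5 - 4)))*(-4) = (2*(1*1))*(-4) = (2*1)*(-4) = 2*(-4) = -8)
V + O(4)*2**2 = -8 + (4*4**2)*2**2 = -8 + (4*16)*4 = -8 + 64*4 = -8 + 256 = 248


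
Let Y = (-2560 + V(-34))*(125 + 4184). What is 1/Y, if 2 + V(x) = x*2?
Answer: -1/11332670 ≈ -8.8240e-8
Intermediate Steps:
V(x) = -2 + 2*x (V(x) = -2 + x*2 = -2 + 2*x)
Y = -11332670 (Y = (-2560 + (-2 + 2*(-34)))*(125 + 4184) = (-2560 + (-2 - 68))*4309 = (-2560 - 70)*4309 = -2630*4309 = -11332670)
1/Y = 1/(-11332670) = -1/11332670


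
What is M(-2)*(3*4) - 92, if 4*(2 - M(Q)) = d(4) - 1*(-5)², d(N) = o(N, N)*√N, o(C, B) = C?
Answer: -17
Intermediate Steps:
d(N) = N^(3/2) (d(N) = N*√N = N^(3/2))
M(Q) = 25/4 (M(Q) = 2 - (4^(3/2) - 1*(-5)²)/4 = 2 - (8 - 1*25)/4 = 2 - (8 - 25)/4 = 2 - ¼*(-17) = 2 + 17/4 = 25/4)
M(-2)*(3*4) - 92 = 25*(3*4)/4 - 92 = (25/4)*12 - 92 = 75 - 92 = -17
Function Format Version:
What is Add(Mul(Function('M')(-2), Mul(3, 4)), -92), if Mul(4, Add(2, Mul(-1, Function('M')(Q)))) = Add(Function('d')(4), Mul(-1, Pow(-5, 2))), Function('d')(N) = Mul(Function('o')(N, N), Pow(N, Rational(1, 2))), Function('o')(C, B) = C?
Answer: -17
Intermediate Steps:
Function('d')(N) = Pow(N, Rational(3, 2)) (Function('d')(N) = Mul(N, Pow(N, Rational(1, 2))) = Pow(N, Rational(3, 2)))
Function('M')(Q) = Rational(25, 4) (Function('M')(Q) = Add(2, Mul(Rational(-1, 4), Add(Pow(4, Rational(3, 2)), Mul(-1, Pow(-5, 2))))) = Add(2, Mul(Rational(-1, 4), Add(8, Mul(-1, 25)))) = Add(2, Mul(Rational(-1, 4), Add(8, -25))) = Add(2, Mul(Rational(-1, 4), -17)) = Add(2, Rational(17, 4)) = Rational(25, 4))
Add(Mul(Function('M')(-2), Mul(3, 4)), -92) = Add(Mul(Rational(25, 4), Mul(3, 4)), -92) = Add(Mul(Rational(25, 4), 12), -92) = Add(75, -92) = -17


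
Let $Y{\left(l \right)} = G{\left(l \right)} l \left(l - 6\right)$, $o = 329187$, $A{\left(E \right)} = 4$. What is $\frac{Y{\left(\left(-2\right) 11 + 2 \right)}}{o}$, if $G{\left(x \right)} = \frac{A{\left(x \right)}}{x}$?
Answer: $- \frac{104}{329187} \approx -0.00031593$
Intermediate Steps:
$G{\left(x \right)} = \frac{4}{x}$
$Y{\left(l \right)} = -24 + 4 l$ ($Y{\left(l \right)} = \frac{4}{l} l \left(l - 6\right) = \frac{4}{l} l \left(-6 + l\right) = -24 + 4 l$)
$\frac{Y{\left(\left(-2\right) 11 + 2 \right)}}{o} = \frac{-24 + 4 \left(\left(-2\right) 11 + 2\right)}{329187} = \left(-24 + 4 \left(-22 + 2\right)\right) \frac{1}{329187} = \left(-24 + 4 \left(-20\right)\right) \frac{1}{329187} = \left(-24 - 80\right) \frac{1}{329187} = \left(-104\right) \frac{1}{329187} = - \frac{104}{329187}$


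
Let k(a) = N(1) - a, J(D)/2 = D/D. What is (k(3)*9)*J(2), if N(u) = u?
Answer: -36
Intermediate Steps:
J(D) = 2 (J(D) = 2*(D/D) = 2*1 = 2)
k(a) = 1 - a
(k(3)*9)*J(2) = ((1 - 1*3)*9)*2 = ((1 - 3)*9)*2 = -2*9*2 = -18*2 = -36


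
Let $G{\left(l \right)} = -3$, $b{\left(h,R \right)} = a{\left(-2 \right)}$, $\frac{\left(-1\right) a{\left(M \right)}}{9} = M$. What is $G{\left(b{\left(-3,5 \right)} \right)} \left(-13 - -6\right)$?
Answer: $21$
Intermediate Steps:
$a{\left(M \right)} = - 9 M$
$b{\left(h,R \right)} = 18$ ($b{\left(h,R \right)} = \left(-9\right) \left(-2\right) = 18$)
$G{\left(b{\left(-3,5 \right)} \right)} \left(-13 - -6\right) = - 3 \left(-13 - -6\right) = - 3 \left(-13 + 6\right) = \left(-3\right) \left(-7\right) = 21$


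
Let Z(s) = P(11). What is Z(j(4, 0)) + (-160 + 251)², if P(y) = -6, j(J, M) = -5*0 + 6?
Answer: 8275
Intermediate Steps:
j(J, M) = 6 (j(J, M) = 0 + 6 = 6)
Z(s) = -6
Z(j(4, 0)) + (-160 + 251)² = -6 + (-160 + 251)² = -6 + 91² = -6 + 8281 = 8275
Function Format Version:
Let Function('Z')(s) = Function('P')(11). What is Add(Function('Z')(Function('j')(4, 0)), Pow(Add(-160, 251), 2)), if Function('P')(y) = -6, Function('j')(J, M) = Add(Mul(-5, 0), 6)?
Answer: 8275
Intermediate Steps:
Function('j')(J, M) = 6 (Function('j')(J, M) = Add(0, 6) = 6)
Function('Z')(s) = -6
Add(Function('Z')(Function('j')(4, 0)), Pow(Add(-160, 251), 2)) = Add(-6, Pow(Add(-160, 251), 2)) = Add(-6, Pow(91, 2)) = Add(-6, 8281) = 8275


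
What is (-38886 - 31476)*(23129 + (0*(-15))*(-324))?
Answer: -1627402698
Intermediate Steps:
(-38886 - 31476)*(23129 + (0*(-15))*(-324)) = -70362*(23129 + 0*(-324)) = -70362*(23129 + 0) = -70362*23129 = -1627402698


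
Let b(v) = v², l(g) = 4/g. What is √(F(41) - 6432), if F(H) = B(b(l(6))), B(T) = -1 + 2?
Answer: I*√6431 ≈ 80.193*I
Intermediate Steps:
B(T) = 1
F(H) = 1
√(F(41) - 6432) = √(1 - 6432) = √(-6431) = I*√6431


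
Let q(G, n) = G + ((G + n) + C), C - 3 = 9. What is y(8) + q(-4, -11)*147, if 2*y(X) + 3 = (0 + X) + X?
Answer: -2045/2 ≈ -1022.5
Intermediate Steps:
C = 12 (C = 3 + 9 = 12)
q(G, n) = 12 + n + 2*G (q(G, n) = G + ((G + n) + 12) = G + (12 + G + n) = 12 + n + 2*G)
y(X) = -3/2 + X (y(X) = -3/2 + ((0 + X) + X)/2 = -3/2 + (X + X)/2 = -3/2 + (2*X)/2 = -3/2 + X)
y(8) + q(-4, -11)*147 = (-3/2 + 8) + (12 - 11 + 2*(-4))*147 = 13/2 + (12 - 11 - 8)*147 = 13/2 - 7*147 = 13/2 - 1029 = -2045/2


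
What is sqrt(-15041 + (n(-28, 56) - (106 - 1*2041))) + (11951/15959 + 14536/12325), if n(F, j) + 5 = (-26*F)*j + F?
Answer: 379276099/196694675 + sqrt(27629) ≈ 168.15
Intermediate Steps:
n(F, j) = -5 + F - 26*F*j (n(F, j) = -5 + ((-26*F)*j + F) = -5 + (-26*F*j + F) = -5 + (F - 26*F*j) = -5 + F - 26*F*j)
sqrt(-15041 + (n(-28, 56) - (106 - 1*2041))) + (11951/15959 + 14536/12325) = sqrt(-15041 + ((-5 - 28 - 26*(-28)*56) - (106 - 1*2041))) + (11951/15959 + 14536/12325) = sqrt(-15041 + ((-5 - 28 + 40768) - (106 - 2041))) + (11951*(1/15959) + 14536*(1/12325)) = sqrt(-15041 + (40735 - 1*(-1935))) + (11951/15959 + 14536/12325) = sqrt(-15041 + (40735 + 1935)) + 379276099/196694675 = sqrt(-15041 + 42670) + 379276099/196694675 = sqrt(27629) + 379276099/196694675 = 379276099/196694675 + sqrt(27629)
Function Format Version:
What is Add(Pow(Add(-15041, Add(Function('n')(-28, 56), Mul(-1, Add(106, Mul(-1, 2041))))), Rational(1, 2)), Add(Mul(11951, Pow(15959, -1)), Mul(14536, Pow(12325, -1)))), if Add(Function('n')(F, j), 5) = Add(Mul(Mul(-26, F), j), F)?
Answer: Add(Rational(379276099, 196694675), Pow(27629, Rational(1, 2))) ≈ 168.15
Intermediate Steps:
Function('n')(F, j) = Add(-5, F, Mul(-26, F, j)) (Function('n')(F, j) = Add(-5, Add(Mul(Mul(-26, F), j), F)) = Add(-5, Add(Mul(-26, F, j), F)) = Add(-5, Add(F, Mul(-26, F, j))) = Add(-5, F, Mul(-26, F, j)))
Add(Pow(Add(-15041, Add(Function('n')(-28, 56), Mul(-1, Add(106, Mul(-1, 2041))))), Rational(1, 2)), Add(Mul(11951, Pow(15959, -1)), Mul(14536, Pow(12325, -1)))) = Add(Pow(Add(-15041, Add(Add(-5, -28, Mul(-26, -28, 56)), Mul(-1, Add(106, Mul(-1, 2041))))), Rational(1, 2)), Add(Mul(11951, Pow(15959, -1)), Mul(14536, Pow(12325, -1)))) = Add(Pow(Add(-15041, Add(Add(-5, -28, 40768), Mul(-1, Add(106, -2041)))), Rational(1, 2)), Add(Mul(11951, Rational(1, 15959)), Mul(14536, Rational(1, 12325)))) = Add(Pow(Add(-15041, Add(40735, Mul(-1, -1935))), Rational(1, 2)), Add(Rational(11951, 15959), Rational(14536, 12325))) = Add(Pow(Add(-15041, Add(40735, 1935)), Rational(1, 2)), Rational(379276099, 196694675)) = Add(Pow(Add(-15041, 42670), Rational(1, 2)), Rational(379276099, 196694675)) = Add(Pow(27629, Rational(1, 2)), Rational(379276099, 196694675)) = Add(Rational(379276099, 196694675), Pow(27629, Rational(1, 2)))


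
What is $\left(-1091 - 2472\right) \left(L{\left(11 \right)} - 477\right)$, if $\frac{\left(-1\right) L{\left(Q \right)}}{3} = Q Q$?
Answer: $2992920$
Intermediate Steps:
$L{\left(Q \right)} = - 3 Q^{2}$ ($L{\left(Q \right)} = - 3 Q Q = - 3 Q^{2}$)
$\left(-1091 - 2472\right) \left(L{\left(11 \right)} - 477\right) = \left(-1091 - 2472\right) \left(- 3 \cdot 11^{2} - 477\right) = - 3563 \left(\left(-3\right) 121 - 477\right) = - 3563 \left(-363 - 477\right) = \left(-3563\right) \left(-840\right) = 2992920$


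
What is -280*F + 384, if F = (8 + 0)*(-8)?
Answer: 18304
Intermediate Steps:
F = -64 (F = 8*(-8) = -64)
-280*F + 384 = -280*(-64) + 384 = 17920 + 384 = 18304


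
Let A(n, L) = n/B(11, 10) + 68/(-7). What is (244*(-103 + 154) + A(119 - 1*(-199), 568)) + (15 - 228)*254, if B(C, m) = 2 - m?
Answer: -1167809/28 ≈ -41707.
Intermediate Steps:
A(n, L) = -68/7 - n/8 (A(n, L) = n/(2 - 1*10) + 68/(-7) = n/(2 - 10) + 68*(-1/7) = n/(-8) - 68/7 = n*(-1/8) - 68/7 = -n/8 - 68/7 = -68/7 - n/8)
(244*(-103 + 154) + A(119 - 1*(-199), 568)) + (15 - 228)*254 = (244*(-103 + 154) + (-68/7 - (119 - 1*(-199))/8)) + (15 - 228)*254 = (244*51 + (-68/7 - (119 + 199)/8)) - 213*254 = (12444 + (-68/7 - 1/8*318)) - 54102 = (12444 + (-68/7 - 159/4)) - 54102 = (12444 - 1385/28) - 54102 = 347047/28 - 54102 = -1167809/28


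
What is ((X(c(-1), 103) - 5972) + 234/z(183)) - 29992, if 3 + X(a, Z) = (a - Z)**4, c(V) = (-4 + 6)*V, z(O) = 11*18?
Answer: 1336661251/11 ≈ 1.2151e+8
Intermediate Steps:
z(O) = 198
c(V) = 2*V
X(a, Z) = -3 + (a - Z)**4
((X(c(-1), 103) - 5972) + 234/z(183)) - 29992 = (((-3 + (103 - 2*(-1))**4) - 5972) + 234/198) - 29992 = (((-3 + (103 - 1*(-2))**4) - 5972) + 234*(1/198)) - 29992 = (((-3 + (103 + 2)**4) - 5972) + 13/11) - 29992 = (((-3 + 105**4) - 5972) + 13/11) - 29992 = (((-3 + 121550625) - 5972) + 13/11) - 29992 = ((121550622 - 5972) + 13/11) - 29992 = (121544650 + 13/11) - 29992 = 1336991163/11 - 29992 = 1336661251/11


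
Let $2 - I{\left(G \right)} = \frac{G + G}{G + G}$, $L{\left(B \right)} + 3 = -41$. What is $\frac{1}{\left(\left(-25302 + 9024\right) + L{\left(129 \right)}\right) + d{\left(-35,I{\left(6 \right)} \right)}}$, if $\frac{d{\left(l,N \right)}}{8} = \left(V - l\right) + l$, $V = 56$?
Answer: $- \frac{1}{15874} \approx -6.2996 \cdot 10^{-5}$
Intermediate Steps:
$L{\left(B \right)} = -44$ ($L{\left(B \right)} = -3 - 41 = -44$)
$I{\left(G \right)} = 1$ ($I{\left(G \right)} = 2 - \frac{G + G}{G + G} = 2 - \frac{2 G}{2 G} = 2 - 2 G \frac{1}{2 G} = 2 - 1 = 1$)
$d{\left(l,N \right)} = 448$ ($d{\left(l,N \right)} = 8 \left(\left(56 - l\right) + l\right) = 8 \cdot 56 = 448$)
$\frac{1}{\left(\left(-25302 + 9024\right) + L{\left(129 \right)}\right) + d{\left(-35,I{\left(6 \right)} \right)}} = \frac{1}{\left(\left(-25302 + 9024\right) - 44\right) + 448} = \frac{1}{\left(-16278 - 44\right) + 448} = \frac{1}{-16322 + 448} = \frac{1}{-15874} = - \frac{1}{15874}$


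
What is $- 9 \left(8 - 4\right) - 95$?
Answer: $-131$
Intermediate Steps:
$- 9 \left(8 - 4\right) - 95 = \left(-9\right) 4 - 95 = -36 - 95 = -131$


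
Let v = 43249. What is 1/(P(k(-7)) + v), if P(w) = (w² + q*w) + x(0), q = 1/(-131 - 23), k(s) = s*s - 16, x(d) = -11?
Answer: 14/620575 ≈ 2.2560e-5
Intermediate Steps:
k(s) = -16 + s² (k(s) = s² - 16 = -16 + s²)
q = -1/154 (q = 1/(-154) = -1/154 ≈ -0.0064935)
P(w) = -11 + w² - w/154 (P(w) = (w² - w/154) - 11 = -11 + w² - w/154)
1/(P(k(-7)) + v) = 1/((-11 + (-16 + (-7)²)² - (-16 + (-7)²)/154) + 43249) = 1/((-11 + (-16 + 49)² - (-16 + 49)/154) + 43249) = 1/((-11 + 33² - 1/154*33) + 43249) = 1/((-11 + 1089 - 3/14) + 43249) = 1/(15089/14 + 43249) = 1/(620575/14) = 14/620575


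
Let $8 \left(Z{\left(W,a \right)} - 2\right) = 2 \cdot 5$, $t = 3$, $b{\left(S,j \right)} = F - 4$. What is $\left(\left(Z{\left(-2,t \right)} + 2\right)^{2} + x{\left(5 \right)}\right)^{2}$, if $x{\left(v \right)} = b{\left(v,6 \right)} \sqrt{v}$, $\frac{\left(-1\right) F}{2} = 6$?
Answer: $\frac{522161}{256} - 882 \sqrt{5} \approx 67.479$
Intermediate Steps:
$F = -12$ ($F = \left(-2\right) 6 = -12$)
$b{\left(S,j \right)} = -16$ ($b{\left(S,j \right)} = -12 - 4 = -16$)
$x{\left(v \right)} = - 16 \sqrt{v}$
$Z{\left(W,a \right)} = \frac{13}{4}$ ($Z{\left(W,a \right)} = 2 + \frac{2 \cdot 5}{8} = 2 + \frac{1}{8} \cdot 10 = 2 + \frac{5}{4} = \frac{13}{4}$)
$\left(\left(Z{\left(-2,t \right)} + 2\right)^{2} + x{\left(5 \right)}\right)^{2} = \left(\left(\frac{13}{4} + 2\right)^{2} - 16 \sqrt{5}\right)^{2} = \left(\left(\frac{21}{4}\right)^{2} - 16 \sqrt{5}\right)^{2} = \left(\frac{441}{16} - 16 \sqrt{5}\right)^{2}$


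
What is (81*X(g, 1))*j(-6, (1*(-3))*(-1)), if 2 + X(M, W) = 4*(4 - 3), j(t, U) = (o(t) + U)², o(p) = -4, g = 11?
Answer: 162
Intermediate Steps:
j(t, U) = (-4 + U)²
X(M, W) = 2 (X(M, W) = -2 + 4*(4 - 3) = -2 + 4*1 = -2 + 4 = 2)
(81*X(g, 1))*j(-6, (1*(-3))*(-1)) = (81*2)*(-4 + (1*(-3))*(-1))² = 162*(-4 - 3*(-1))² = 162*(-4 + 3)² = 162*(-1)² = 162*1 = 162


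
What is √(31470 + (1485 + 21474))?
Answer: √54429 ≈ 233.30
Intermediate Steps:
√(31470 + (1485 + 21474)) = √(31470 + 22959) = √54429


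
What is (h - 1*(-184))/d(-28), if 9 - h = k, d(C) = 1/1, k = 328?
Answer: -135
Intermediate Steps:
d(C) = 1
h = -319 (h = 9 - 1*328 = 9 - 328 = -319)
(h - 1*(-184))/d(-28) = (-319 - 1*(-184))/1 = (-319 + 184)*1 = -135*1 = -135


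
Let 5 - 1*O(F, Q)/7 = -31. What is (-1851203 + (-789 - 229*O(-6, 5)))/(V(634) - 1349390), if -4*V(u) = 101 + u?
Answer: 1527760/1079659 ≈ 1.4150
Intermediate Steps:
O(F, Q) = 252 (O(F, Q) = 35 - 7*(-31) = 35 + 217 = 252)
V(u) = -101/4 - u/4 (V(u) = -(101 + u)/4 = -101/4 - u/4)
(-1851203 + (-789 - 229*O(-6, 5)))/(V(634) - 1349390) = (-1851203 + (-789 - 229*252))/((-101/4 - ¼*634) - 1349390) = (-1851203 + (-789 - 57708))/((-101/4 - 317/2) - 1349390) = (-1851203 - 58497)/(-735/4 - 1349390) = -1909700/(-5398295/4) = -1909700*(-4/5398295) = 1527760/1079659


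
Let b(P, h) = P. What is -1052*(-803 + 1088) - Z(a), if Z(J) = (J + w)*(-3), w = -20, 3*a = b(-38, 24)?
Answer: -299918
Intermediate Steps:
a = -38/3 (a = (1/3)*(-38) = -38/3 ≈ -12.667)
Z(J) = 60 - 3*J (Z(J) = (J - 20)*(-3) = (-20 + J)*(-3) = 60 - 3*J)
-1052*(-803 + 1088) - Z(a) = -1052*(-803 + 1088) - (60 - 3*(-38/3)) = -1052*285 - (60 + 38) = -299820 - 1*98 = -299820 - 98 = -299918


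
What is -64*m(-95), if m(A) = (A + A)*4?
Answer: 48640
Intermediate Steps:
m(A) = 8*A (m(A) = (2*A)*4 = 8*A)
-64*m(-95) = -512*(-95) = -64*(-760) = 48640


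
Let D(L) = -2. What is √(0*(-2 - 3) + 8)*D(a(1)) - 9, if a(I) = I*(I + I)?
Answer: -9 - 4*√2 ≈ -14.657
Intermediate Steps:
a(I) = 2*I² (a(I) = I*(2*I) = 2*I²)
√(0*(-2 - 3) + 8)*D(a(1)) - 9 = √(0*(-2 - 3) + 8)*(-2) - 9 = √(0*(-5) + 8)*(-2) - 9 = √(0 + 8)*(-2) - 9 = √8*(-2) - 9 = (2*√2)*(-2) - 9 = -4*√2 - 9 = -9 - 4*√2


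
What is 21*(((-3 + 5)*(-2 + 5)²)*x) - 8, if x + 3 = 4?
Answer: 370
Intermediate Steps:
x = 1 (x = -3 + 4 = 1)
21*(((-3 + 5)*(-2 + 5)²)*x) - 8 = 21*(((-3 + 5)*(-2 + 5)²)*1) - 8 = 21*((2*3²)*1) - 8 = 21*((2*9)*1) - 8 = 21*(18*1) - 8 = 21*18 - 8 = 378 - 8 = 370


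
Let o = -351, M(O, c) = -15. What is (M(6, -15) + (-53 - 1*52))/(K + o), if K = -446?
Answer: 120/797 ≈ 0.15056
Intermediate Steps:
(M(6, -15) + (-53 - 1*52))/(K + o) = (-15 + (-53 - 1*52))/(-446 - 351) = (-15 + (-53 - 52))/(-797) = (-15 - 105)*(-1/797) = -120*(-1/797) = 120/797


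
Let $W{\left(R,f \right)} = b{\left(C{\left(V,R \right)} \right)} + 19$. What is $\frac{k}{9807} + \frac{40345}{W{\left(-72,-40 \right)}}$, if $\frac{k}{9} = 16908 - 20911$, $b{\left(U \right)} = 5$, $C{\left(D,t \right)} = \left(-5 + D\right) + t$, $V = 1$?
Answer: $\frac{131599589}{78456} \approx 1677.4$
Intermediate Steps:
$C{\left(D,t \right)} = -5 + D + t$
$W{\left(R,f \right)} = 24$ ($W{\left(R,f \right)} = 5 + 19 = 24$)
$k = -36027$ ($k = 9 \left(16908 - 20911\right) = 9 \left(-4003\right) = -36027$)
$\frac{k}{9807} + \frac{40345}{W{\left(-72,-40 \right)}} = - \frac{36027}{9807} + \frac{40345}{24} = \left(-36027\right) \frac{1}{9807} + 40345 \cdot \frac{1}{24} = - \frac{12009}{3269} + \frac{40345}{24} = \frac{131599589}{78456}$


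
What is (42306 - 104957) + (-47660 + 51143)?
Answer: -59168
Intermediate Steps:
(42306 - 104957) + (-47660 + 51143) = -62651 + 3483 = -59168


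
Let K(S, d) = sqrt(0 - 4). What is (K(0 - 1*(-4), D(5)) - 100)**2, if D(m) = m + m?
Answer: 9996 - 400*I ≈ 9996.0 - 400.0*I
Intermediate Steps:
D(m) = 2*m
K(S, d) = 2*I (K(S, d) = sqrt(-4) = 2*I)
(K(0 - 1*(-4), D(5)) - 100)**2 = (2*I - 100)**2 = (-100 + 2*I)**2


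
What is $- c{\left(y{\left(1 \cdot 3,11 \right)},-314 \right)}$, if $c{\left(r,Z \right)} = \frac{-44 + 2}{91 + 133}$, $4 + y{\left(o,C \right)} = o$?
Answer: $\frac{3}{16} \approx 0.1875$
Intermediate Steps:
$y{\left(o,C \right)} = -4 + o$
$c{\left(r,Z \right)} = - \frac{3}{16}$ ($c{\left(r,Z \right)} = - \frac{42}{224} = \left(-42\right) \frac{1}{224} = - \frac{3}{16}$)
$- c{\left(y{\left(1 \cdot 3,11 \right)},-314 \right)} = \left(-1\right) \left(- \frac{3}{16}\right) = \frac{3}{16}$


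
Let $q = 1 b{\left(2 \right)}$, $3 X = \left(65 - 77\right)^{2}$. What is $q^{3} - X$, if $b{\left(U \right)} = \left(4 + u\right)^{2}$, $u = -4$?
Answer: $-48$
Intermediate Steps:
$X = 48$ ($X = \frac{\left(65 - 77\right)^{2}}{3} = \frac{\left(-12\right)^{2}}{3} = \frac{1}{3} \cdot 144 = 48$)
$b{\left(U \right)} = 0$ ($b{\left(U \right)} = \left(4 - 4\right)^{2} = 0^{2} = 0$)
$q = 0$ ($q = 1 \cdot 0 = 0$)
$q^{3} - X = 0^{3} - 48 = 0 - 48 = -48$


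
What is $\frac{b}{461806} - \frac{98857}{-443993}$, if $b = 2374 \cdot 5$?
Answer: $\frac{2314679666}{9319937789} \approx 0.24836$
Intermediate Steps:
$b = 11870$
$\frac{b}{461806} - \frac{98857}{-443993} = \frac{11870}{461806} - \frac{98857}{-443993} = 11870 \cdot \frac{1}{461806} - - \frac{8987}{40363} = \frac{5935}{230903} + \frac{8987}{40363} = \frac{2314679666}{9319937789}$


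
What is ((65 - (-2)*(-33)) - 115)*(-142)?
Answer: 16472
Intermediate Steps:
((65 - (-2)*(-33)) - 115)*(-142) = ((65 - 1*66) - 115)*(-142) = ((65 - 66) - 115)*(-142) = (-1 - 115)*(-142) = -116*(-142) = 16472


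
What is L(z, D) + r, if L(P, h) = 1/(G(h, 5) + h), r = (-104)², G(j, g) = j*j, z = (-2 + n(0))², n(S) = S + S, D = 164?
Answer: 292680961/27060 ≈ 10816.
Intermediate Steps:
n(S) = 2*S
z = 4 (z = (-2 + 2*0)² = (-2 + 0)² = (-2)² = 4)
G(j, g) = j²
r = 10816
L(P, h) = 1/(h + h²) (L(P, h) = 1/(h² + h) = 1/(h + h²))
L(z, D) + r = 1/(164*(1 + 164)) + 10816 = (1/164)/165 + 10816 = (1/164)*(1/165) + 10816 = 1/27060 + 10816 = 292680961/27060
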